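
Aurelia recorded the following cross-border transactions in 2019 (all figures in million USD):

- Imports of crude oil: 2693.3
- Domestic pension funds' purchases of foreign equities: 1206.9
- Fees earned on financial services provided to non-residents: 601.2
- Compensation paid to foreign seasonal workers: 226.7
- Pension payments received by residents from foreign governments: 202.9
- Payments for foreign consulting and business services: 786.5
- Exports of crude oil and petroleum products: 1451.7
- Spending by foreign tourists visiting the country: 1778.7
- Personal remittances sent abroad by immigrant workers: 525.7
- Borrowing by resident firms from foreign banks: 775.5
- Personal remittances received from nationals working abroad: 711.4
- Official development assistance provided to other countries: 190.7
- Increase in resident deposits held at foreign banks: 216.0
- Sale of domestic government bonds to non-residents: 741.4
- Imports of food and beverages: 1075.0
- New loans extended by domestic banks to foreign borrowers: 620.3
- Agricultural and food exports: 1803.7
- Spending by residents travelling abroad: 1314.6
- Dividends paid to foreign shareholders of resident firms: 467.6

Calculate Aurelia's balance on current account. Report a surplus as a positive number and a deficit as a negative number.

Goods: 1803.7 + 1451.7 - 2693.3 - 1075.0 = -512.9
Services: -1314.6 + 601.2 - 786.5 + 1778.7 = 278.8
Primary income: -467.6 - 226.7 = -694.3
Secondary income: -190.7 - 525.7 + 711.4 + 202.9 = 197.9
Current account = (-512.9) + 278.8 + (-694.3) + 197.9 = -730.5
(Excluded from the current account — financial account: domestic pension funds' purchases of foreign equities 1206.9, borrowing by resident firms from foreign banks 775.5, increase in resident deposits held at foreign banks 216.0, sale of domestic government bonds to non-residents 741.4, new loans extended by domestic banks to foreign borrowers 620.3.)

-730.5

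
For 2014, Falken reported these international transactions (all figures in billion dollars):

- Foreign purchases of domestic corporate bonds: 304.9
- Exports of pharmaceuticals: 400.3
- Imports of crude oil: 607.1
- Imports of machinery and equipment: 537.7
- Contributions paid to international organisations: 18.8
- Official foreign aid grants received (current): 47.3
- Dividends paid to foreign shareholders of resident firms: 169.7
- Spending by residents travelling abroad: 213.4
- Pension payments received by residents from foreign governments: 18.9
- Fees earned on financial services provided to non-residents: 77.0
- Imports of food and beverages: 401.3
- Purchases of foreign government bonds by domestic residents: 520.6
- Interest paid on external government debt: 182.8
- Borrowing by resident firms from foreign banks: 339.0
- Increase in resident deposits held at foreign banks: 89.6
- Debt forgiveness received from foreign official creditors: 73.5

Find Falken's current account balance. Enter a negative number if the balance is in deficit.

-1587.3

Goods: 400.3 - 401.3 - 537.7 - 607.1 = -1145.8
Services: -213.4 + 77.0 = -136.4
Primary income: -182.8 - 169.7 = -352.5
Secondary income: 18.9 - 18.8 + 47.3 = 47.4
Current account = (-1145.8) + (-136.4) + (-352.5) + 47.4 = -1587.3
(Excluded from the current account — financial account: foreign purchases of domestic corporate bonds 304.9, purchases of foreign government bonds by domestic residents 520.6, borrowing by resident firms from foreign banks 339.0, increase in resident deposits held at foreign banks 89.6; capital account: debt forgiveness received from foreign official creditors 73.5.)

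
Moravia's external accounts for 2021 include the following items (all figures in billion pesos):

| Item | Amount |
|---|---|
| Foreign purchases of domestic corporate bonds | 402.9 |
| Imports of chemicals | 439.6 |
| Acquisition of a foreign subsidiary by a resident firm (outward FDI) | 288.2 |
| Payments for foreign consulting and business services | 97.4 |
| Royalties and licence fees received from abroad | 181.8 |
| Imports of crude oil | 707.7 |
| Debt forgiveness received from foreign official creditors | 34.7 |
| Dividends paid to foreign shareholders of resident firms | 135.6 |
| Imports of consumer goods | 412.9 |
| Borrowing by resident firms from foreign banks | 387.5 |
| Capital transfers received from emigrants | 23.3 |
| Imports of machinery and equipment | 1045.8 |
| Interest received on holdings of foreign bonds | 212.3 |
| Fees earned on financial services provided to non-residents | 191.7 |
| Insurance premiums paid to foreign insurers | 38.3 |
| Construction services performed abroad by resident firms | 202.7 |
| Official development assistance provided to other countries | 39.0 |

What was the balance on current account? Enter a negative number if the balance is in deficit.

-2127.8

Goods: -1045.8 - 707.7 - 439.6 - 412.9 = -2606.0
Services: 191.7 + 202.7 - 38.3 + 181.8 - 97.4 = 440.5
Primary income: 212.3 - 135.6 = 76.7
Secondary income: -39.0
Current account = (-2606.0) + 440.5 + 76.7 + (-39.0) = -2127.8
(Excluded from the current account — financial account: foreign purchases of domestic corporate bonds 402.9, acquisition of a foreign subsidiary by a resident firm (outward FDI) 288.2, borrowing by resident firms from foreign banks 387.5; capital account: debt forgiveness received from foreign official creditors 34.7, capital transfers received from emigrants 23.3.)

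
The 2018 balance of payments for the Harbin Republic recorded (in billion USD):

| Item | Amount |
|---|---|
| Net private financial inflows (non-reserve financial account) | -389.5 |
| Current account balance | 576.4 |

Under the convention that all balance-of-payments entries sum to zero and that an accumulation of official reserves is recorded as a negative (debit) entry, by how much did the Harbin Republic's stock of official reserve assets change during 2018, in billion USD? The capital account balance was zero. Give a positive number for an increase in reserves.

186.9

Official reserve transactions balance = -(576.4 + (-389.5)) = -186.9
An accumulation of reserves is recorded as a debit (negative entry), so the change in the stock of reserves is the negative of that balance.
Change in official reserves = -(-186.9) = 186.9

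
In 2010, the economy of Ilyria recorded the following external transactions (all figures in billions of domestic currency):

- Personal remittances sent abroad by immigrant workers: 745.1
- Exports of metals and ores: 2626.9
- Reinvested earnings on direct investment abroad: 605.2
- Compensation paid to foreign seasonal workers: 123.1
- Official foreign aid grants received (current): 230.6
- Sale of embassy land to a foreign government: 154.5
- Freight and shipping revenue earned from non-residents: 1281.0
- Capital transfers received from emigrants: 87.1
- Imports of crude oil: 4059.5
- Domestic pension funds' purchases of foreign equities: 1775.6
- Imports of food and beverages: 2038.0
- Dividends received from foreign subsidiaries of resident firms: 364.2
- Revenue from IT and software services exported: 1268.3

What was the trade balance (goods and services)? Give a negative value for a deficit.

Goods: -4059.5 + 2626.9 - 2038.0 = -3470.6
Services: 1281.0 + 1268.3 = 2549.3
Trade balance = -3470.6 + 2549.3 = -921.3
(Excluded from the trade balance — secondary income: personal remittances sent abroad by immigrant workers 745.1, official foreign aid grants received (current) 230.6; primary income: reinvested earnings on direct investment abroad 605.2, compensation paid to foreign seasonal workers 123.1, dividends received from foreign subsidiaries of resident firms 364.2; capital account: sale of embassy land to a foreign government 154.5, capital transfers received from emigrants 87.1; financial account: domestic pension funds' purchases of foreign equities 1775.6.)

-921.3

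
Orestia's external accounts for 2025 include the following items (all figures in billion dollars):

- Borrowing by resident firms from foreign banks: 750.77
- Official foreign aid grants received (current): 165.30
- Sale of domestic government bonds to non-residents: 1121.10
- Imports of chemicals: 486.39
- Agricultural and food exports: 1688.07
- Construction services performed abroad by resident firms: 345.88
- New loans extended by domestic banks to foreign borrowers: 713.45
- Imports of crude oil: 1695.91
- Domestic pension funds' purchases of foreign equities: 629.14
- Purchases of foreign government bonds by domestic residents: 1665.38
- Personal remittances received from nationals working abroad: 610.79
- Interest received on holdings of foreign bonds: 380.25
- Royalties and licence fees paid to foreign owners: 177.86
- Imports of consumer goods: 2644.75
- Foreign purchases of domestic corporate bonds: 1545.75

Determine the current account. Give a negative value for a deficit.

Goods: 1688.07 - 1695.91 - 486.39 - 2644.75 = -3138.98
Services: 345.88 - 177.86 = 168.02
Primary income: 380.25
Secondary income: 610.79 + 165.30 = 776.09
Current account = (-3138.98) + 168.02 + 380.25 + 776.09 = -1814.62
(Excluded from the current account — financial account: borrowing by resident firms from foreign banks 750.77, sale of domestic government bonds to non-residents 1121.10, new loans extended by domestic banks to foreign borrowers 713.45, domestic pension funds' purchases of foreign equities 629.14, purchases of foreign government bonds by domestic residents 1665.38, foreign purchases of domestic corporate bonds 1545.75.)

-1814.62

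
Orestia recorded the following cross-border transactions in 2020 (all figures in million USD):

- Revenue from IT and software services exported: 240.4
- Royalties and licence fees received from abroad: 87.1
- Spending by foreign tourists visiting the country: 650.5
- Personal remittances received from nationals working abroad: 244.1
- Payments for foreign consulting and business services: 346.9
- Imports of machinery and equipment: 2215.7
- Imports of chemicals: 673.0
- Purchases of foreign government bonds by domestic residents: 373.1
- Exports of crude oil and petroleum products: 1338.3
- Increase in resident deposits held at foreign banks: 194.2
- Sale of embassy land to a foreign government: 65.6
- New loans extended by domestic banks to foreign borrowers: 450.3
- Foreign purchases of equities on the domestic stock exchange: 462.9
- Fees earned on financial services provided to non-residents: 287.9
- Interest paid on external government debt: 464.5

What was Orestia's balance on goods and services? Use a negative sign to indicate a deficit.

-631.4

Goods: 1338.3 - 2215.7 - 673.0 = -1550.4
Services: 87.1 + 240.4 + 650.5 - 346.9 + 287.9 = 919.0
Trade balance = -1550.4 + 919.0 = -631.4
(Excluded from the trade balance — secondary income: personal remittances received from nationals working abroad 244.1; financial account: purchases of foreign government bonds by domestic residents 373.1, increase in resident deposits held at foreign banks 194.2, new loans extended by domestic banks to foreign borrowers 450.3, foreign purchases of equities on the domestic stock exchange 462.9; capital account: sale of embassy land to a foreign government 65.6; primary income: interest paid on external government debt 464.5.)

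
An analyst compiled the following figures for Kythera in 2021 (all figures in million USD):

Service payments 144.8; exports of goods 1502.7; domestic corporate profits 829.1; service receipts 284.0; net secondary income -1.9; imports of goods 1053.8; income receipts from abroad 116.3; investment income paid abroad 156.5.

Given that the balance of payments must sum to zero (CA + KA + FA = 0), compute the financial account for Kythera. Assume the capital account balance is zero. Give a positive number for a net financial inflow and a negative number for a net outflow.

Goods balance = 1502.7 - 1053.8 = 448.9
Services balance = 284.0 - 144.8 = 139.2
Trade balance (goods + services) = 448.9 + 139.2 = 588.1
Net primary income = 116.3 - 156.5 = -40.2
Net secondary income = -1.9
Current account = 588.1 + (-40.2) + (-1.9) = 546.0
Financial account = -(546.0) = -546.0

-546.0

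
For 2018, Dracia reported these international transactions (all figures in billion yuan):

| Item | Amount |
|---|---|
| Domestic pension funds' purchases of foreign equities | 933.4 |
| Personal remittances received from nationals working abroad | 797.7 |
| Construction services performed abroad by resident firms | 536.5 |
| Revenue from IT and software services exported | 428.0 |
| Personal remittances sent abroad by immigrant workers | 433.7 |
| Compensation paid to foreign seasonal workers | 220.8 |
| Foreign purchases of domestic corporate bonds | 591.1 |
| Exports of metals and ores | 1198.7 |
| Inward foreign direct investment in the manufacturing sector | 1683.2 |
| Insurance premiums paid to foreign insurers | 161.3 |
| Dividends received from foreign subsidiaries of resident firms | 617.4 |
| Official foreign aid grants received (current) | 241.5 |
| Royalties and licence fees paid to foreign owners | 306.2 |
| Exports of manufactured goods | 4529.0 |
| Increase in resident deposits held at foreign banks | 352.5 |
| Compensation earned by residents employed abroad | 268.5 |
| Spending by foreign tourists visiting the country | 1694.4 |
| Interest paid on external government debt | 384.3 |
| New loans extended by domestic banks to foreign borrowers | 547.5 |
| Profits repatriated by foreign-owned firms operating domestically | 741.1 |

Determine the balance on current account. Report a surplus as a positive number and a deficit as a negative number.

8064.3

Goods: 4529.0 + 1198.7 = 5727.7
Services: 428.0 + 1694.4 + 536.5 - 306.2 - 161.3 = 2191.4
Primary income: -220.8 + 268.5 - 384.3 + 617.4 - 741.1 = -460.3
Secondary income: 797.7 - 433.7 + 241.5 = 605.5
Current account = 5727.7 + 2191.4 + (-460.3) + 605.5 = 8064.3
(Excluded from the current account — financial account: domestic pension funds' purchases of foreign equities 933.4, foreign purchases of domestic corporate bonds 591.1, inward foreign direct investment in the manufacturing sector 1683.2, increase in resident deposits held at foreign banks 352.5, new loans extended by domestic banks to foreign borrowers 547.5.)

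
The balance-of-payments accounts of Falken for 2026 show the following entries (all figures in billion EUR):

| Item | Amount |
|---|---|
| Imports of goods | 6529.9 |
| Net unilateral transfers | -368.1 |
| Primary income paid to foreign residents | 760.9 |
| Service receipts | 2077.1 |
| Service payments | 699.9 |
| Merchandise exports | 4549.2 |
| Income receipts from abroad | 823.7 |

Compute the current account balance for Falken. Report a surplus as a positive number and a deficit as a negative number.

Goods balance = 4549.2 - 6529.9 = -1980.7
Services balance = 2077.1 - 699.9 = 1377.2
Trade balance (goods + services) = -1980.7 + 1377.2 = -603.5
Net primary income = 823.7 - 760.9 = 62.8
Net secondary income = -368.1
Current account = -603.5 + 62.8 + (-368.1) = -908.8

-908.8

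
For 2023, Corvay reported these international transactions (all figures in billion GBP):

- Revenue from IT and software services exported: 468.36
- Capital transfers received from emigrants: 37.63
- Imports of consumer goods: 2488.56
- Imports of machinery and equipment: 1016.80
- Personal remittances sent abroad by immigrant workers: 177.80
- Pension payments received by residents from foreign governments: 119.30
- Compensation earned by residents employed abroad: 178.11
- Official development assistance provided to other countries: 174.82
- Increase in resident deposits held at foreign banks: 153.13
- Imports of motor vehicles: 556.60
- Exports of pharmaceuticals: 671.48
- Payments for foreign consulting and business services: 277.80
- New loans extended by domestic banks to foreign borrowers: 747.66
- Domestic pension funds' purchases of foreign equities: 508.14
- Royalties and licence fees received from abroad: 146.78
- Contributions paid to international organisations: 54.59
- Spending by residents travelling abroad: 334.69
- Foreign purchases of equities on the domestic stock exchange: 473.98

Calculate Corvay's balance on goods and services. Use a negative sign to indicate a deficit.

Goods: -1016.80 + 671.48 - 556.60 - 2488.56 = -3390.48
Services: 146.78 - 334.69 - 277.80 + 468.36 = 2.65
Trade balance = -3390.48 + 2.65 = -3387.83
(Excluded from the trade balance — capital account: capital transfers received from emigrants 37.63; secondary income: personal remittances sent abroad by immigrant workers 177.80, pension payments received by residents from foreign governments 119.30, official development assistance provided to other countries 174.82, contributions paid to international organisations 54.59; primary income: compensation earned by residents employed abroad 178.11; financial account: increase in resident deposits held at foreign banks 153.13, new loans extended by domestic banks to foreign borrowers 747.66, domestic pension funds' purchases of foreign equities 508.14, foreign purchases of equities on the domestic stock exchange 473.98.)

-3387.83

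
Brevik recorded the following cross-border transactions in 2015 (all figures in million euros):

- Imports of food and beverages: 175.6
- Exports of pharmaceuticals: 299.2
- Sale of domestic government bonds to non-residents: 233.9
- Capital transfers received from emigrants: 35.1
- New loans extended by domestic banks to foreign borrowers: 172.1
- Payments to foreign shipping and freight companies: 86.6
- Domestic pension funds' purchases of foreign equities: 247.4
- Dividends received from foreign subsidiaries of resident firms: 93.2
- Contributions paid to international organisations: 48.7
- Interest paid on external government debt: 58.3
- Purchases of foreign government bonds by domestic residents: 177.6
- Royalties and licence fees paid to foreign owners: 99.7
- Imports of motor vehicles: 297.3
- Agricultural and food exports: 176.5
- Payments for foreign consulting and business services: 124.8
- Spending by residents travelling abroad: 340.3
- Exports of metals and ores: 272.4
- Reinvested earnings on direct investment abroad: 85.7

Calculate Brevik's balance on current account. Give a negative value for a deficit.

Goods: -297.3 - 175.6 + 176.5 + 299.2 + 272.4 = 275.2
Services: -86.6 - 124.8 - 340.3 - 99.7 = -651.4
Primary income: -58.3 + 93.2 + 85.7 = 120.6
Secondary income: -48.7
Current account = 275.2 + (-651.4) + 120.6 + (-48.7) = -304.3
(Excluded from the current account — financial account: sale of domestic government bonds to non-residents 233.9, new loans extended by domestic banks to foreign borrowers 172.1, domestic pension funds' purchases of foreign equities 247.4, purchases of foreign government bonds by domestic residents 177.6; capital account: capital transfers received from emigrants 35.1.)

-304.3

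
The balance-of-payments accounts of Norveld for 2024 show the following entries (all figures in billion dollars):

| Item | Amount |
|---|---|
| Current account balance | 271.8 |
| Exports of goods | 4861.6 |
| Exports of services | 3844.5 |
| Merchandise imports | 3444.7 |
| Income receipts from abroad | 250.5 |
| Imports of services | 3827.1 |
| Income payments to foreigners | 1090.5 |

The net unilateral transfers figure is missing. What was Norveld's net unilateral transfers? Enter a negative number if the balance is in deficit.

Current account = goods balance + services balance + net primary income + net secondary income
Sum of the known components = 594.3
Net unilateral transfers = CA - (known components) = 271.8 - 594.3 = -322.5

-322.5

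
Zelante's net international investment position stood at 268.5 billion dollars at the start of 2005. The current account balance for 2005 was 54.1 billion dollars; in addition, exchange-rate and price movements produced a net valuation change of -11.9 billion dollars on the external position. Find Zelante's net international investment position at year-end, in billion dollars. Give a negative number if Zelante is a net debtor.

Change in NIIP = current account + net valuation change = 54.1 + (-11.9) = 42.2
End-of-year NIIP = 268.5 + 42.2 = 310.7

310.7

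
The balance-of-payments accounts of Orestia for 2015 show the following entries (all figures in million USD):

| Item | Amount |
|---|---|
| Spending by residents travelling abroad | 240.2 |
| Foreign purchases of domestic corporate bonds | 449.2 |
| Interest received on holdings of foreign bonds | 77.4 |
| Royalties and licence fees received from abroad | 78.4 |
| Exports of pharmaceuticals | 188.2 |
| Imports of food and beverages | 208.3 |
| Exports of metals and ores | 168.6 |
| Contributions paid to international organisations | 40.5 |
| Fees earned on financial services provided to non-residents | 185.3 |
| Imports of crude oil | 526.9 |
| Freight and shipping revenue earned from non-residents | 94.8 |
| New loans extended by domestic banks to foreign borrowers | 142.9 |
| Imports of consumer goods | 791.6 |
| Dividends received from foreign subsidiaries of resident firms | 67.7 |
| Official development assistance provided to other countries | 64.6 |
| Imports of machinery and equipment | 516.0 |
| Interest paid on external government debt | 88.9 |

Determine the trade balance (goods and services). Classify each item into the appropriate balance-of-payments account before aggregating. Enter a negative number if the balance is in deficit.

Goods: -791.6 - 208.3 + 168.6 - 516.0 - 526.9 + 188.2 = -1686.0
Services: 94.8 + 185.3 - 240.2 + 78.4 = 118.3
Trade balance = -1686.0 + 118.3 = -1567.7
(Excluded from the trade balance — financial account: foreign purchases of domestic corporate bonds 449.2, new loans extended by domestic banks to foreign borrowers 142.9; primary income: interest received on holdings of foreign bonds 77.4, dividends received from foreign subsidiaries of resident firms 67.7, interest paid on external government debt 88.9; secondary income: contributions paid to international organisations 40.5, official development assistance provided to other countries 64.6.)

-1567.7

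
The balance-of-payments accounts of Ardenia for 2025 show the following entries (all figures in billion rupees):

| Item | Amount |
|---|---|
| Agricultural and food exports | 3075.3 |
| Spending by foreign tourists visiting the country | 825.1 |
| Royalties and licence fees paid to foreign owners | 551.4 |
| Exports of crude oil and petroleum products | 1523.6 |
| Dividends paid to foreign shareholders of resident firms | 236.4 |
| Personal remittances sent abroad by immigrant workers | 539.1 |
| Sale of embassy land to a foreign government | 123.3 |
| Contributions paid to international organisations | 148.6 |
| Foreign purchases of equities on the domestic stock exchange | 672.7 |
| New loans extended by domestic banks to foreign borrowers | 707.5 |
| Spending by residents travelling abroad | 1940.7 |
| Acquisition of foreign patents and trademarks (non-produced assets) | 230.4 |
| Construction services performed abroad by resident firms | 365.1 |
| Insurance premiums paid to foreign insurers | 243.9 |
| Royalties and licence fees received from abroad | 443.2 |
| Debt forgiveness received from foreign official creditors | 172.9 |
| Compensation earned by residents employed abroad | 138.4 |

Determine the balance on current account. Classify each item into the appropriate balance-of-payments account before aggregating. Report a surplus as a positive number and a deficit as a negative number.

2710.6

Goods: 3075.3 + 1523.6 = 4598.9
Services: 443.2 - 551.4 - 243.9 + 825.1 - 1940.7 + 365.1 = -1102.6
Primary income: 138.4 - 236.4 = -98.0
Secondary income: -539.1 - 148.6 = -687.7
Current account = 4598.9 + (-1102.6) + (-98.0) + (-687.7) = 2710.6
(Excluded from the current account — capital account: sale of embassy land to a foreign government 123.3, acquisition of foreign patents and trademarks (non-produced assets) 230.4, debt forgiveness received from foreign official creditors 172.9; financial account: foreign purchases of equities on the domestic stock exchange 672.7, new loans extended by domestic banks to foreign borrowers 707.5.)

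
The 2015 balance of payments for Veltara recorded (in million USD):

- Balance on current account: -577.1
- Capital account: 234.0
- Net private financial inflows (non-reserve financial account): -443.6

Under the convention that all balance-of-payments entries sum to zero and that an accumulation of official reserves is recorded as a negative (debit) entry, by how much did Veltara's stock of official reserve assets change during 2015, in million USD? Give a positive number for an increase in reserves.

Official reserve transactions balance = -((-577.1) + 234.0 + (-443.6)) = 786.7
An accumulation of reserves is recorded as a debit (negative entry), so the change in the stock of reserves is the negative of that balance.
Change in official reserves = -(786.7) = -786.7

-786.7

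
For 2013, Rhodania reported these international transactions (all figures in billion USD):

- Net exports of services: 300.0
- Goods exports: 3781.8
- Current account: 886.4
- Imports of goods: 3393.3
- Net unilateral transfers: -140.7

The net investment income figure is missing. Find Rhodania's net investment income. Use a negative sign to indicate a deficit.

338.6

Current account = goods balance + services balance + net primary income + net secondary income
Sum of the known components = 547.8
Net investment income = CA - (known components) = 886.4 - 547.8 = 338.6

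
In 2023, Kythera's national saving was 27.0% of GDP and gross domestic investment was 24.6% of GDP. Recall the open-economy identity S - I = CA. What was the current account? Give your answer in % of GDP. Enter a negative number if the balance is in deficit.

CA = S - I = 27.0 - 24.6 = 2.4

2.4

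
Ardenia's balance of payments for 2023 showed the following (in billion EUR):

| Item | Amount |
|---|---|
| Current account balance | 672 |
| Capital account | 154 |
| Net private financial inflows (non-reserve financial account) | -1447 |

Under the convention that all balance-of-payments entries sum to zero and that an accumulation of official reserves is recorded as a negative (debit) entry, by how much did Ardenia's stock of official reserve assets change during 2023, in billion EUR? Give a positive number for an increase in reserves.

-621

Official reserve transactions balance = -(672 + 154 + (-1447)) = 621
An accumulation of reserves is recorded as a debit (negative entry), so the change in the stock of reserves is the negative of that balance.
Change in official reserves = -(621) = -621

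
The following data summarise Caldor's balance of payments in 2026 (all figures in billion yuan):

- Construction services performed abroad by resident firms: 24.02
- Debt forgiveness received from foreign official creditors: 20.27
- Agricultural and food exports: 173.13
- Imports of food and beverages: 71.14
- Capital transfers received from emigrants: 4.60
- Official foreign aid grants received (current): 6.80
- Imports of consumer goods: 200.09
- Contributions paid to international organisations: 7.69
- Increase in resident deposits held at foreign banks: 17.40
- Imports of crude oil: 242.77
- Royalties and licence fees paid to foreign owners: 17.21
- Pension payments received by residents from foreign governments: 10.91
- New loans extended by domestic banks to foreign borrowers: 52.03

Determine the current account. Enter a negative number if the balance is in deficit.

Goods: -71.14 + 173.13 - 200.09 - 242.77 = -340.87
Services: -17.21 + 24.02 = 6.81
Secondary income: 10.91 + 6.80 - 7.69 = 10.02
Current account = (-340.87) + 6.81 + 10.02 = -324.04
(Excluded from the current account — capital account: debt forgiveness received from foreign official creditors 20.27, capital transfers received from emigrants 4.60; financial account: increase in resident deposits held at foreign banks 17.40, new loans extended by domestic banks to foreign borrowers 52.03.)

-324.04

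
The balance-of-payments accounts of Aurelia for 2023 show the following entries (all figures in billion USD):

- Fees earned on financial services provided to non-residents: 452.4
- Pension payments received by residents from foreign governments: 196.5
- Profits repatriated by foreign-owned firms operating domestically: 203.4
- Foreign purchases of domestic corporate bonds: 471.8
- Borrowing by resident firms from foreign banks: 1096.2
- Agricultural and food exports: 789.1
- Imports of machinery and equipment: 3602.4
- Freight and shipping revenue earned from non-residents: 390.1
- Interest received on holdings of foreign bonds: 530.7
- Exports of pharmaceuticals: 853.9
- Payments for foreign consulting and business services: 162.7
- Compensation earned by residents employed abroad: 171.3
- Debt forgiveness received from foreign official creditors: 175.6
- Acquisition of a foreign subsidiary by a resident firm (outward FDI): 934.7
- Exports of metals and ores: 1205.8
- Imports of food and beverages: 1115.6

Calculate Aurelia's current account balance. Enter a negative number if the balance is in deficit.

Goods: 1205.8 + 789.1 - 3602.4 + 853.9 - 1115.6 = -1869.2
Services: -162.7 + 390.1 + 452.4 = 679.8
Primary income: 171.3 - 203.4 + 530.7 = 498.6
Secondary income: 196.5
Current account = (-1869.2) + 679.8 + 498.6 + 196.5 = -494.3
(Excluded from the current account — financial account: foreign purchases of domestic corporate bonds 471.8, borrowing by resident firms from foreign banks 1096.2, acquisition of a foreign subsidiary by a resident firm (outward FDI) 934.7; capital account: debt forgiveness received from foreign official creditors 175.6.)

-494.3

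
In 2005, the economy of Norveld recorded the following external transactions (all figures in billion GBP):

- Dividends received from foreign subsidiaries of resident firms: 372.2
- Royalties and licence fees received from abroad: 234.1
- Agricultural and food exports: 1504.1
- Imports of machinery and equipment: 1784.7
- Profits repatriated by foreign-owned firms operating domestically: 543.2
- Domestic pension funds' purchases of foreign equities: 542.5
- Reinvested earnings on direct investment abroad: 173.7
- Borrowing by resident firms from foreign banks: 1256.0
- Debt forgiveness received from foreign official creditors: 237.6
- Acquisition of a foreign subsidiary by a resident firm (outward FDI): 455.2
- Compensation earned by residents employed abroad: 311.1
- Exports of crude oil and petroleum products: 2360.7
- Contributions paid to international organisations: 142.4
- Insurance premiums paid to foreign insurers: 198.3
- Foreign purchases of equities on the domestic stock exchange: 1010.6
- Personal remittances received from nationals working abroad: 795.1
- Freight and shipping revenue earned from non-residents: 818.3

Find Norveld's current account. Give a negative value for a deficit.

3900.7

Goods: -1784.7 + 2360.7 + 1504.1 = 2080.1
Services: 818.3 + 234.1 - 198.3 = 854.1
Primary income: 311.1 + 372.2 + 173.7 - 543.2 = 313.8
Secondary income: 795.1 - 142.4 = 652.7
Current account = 2080.1 + 854.1 + 313.8 + 652.7 = 3900.7
(Excluded from the current account — financial account: domestic pension funds' purchases of foreign equities 542.5, borrowing by resident firms from foreign banks 1256.0, acquisition of a foreign subsidiary by a resident firm (outward FDI) 455.2, foreign purchases of equities on the domestic stock exchange 1010.6; capital account: debt forgiveness received from foreign official creditors 237.6.)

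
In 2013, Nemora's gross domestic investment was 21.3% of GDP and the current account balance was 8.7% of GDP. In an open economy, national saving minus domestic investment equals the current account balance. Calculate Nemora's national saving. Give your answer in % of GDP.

30.0

S = I + CA = 21.3 + 8.7 = 30.0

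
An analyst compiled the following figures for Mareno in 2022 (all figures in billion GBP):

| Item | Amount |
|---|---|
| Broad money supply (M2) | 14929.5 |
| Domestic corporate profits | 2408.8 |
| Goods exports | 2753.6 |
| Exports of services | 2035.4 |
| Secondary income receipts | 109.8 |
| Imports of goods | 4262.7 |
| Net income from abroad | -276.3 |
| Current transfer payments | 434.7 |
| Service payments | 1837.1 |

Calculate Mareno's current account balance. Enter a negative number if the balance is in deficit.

Goods balance = 2753.6 - 4262.7 = -1509.1
Services balance = 2035.4 - 1837.1 = 198.3
Trade balance (goods + services) = -1509.1 + 198.3 = -1310.8
Net primary income = -276.3
Net secondary income = 109.8 - 434.7 = -324.9
Current account = -1310.8 + (-276.3) + (-324.9) = -1912.0

-1912.0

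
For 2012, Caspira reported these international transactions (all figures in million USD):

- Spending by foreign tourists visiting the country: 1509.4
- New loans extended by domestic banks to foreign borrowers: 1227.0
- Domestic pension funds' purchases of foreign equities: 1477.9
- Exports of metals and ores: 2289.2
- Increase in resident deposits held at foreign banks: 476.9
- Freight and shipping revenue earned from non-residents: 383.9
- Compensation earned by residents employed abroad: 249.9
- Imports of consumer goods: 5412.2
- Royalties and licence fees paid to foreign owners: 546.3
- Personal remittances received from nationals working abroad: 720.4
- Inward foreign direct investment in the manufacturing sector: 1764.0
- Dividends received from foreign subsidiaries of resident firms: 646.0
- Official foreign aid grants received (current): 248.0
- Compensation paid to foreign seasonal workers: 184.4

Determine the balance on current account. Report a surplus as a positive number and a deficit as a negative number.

-96.1

Goods: 2289.2 - 5412.2 = -3123.0
Services: 1509.4 - 546.3 + 383.9 = 1347.0
Primary income: 249.9 + 646.0 - 184.4 = 711.5
Secondary income: 720.4 + 248.0 = 968.4
Current account = (-3123.0) + 1347.0 + 711.5 + 968.4 = -96.1
(Excluded from the current account — financial account: new loans extended by domestic banks to foreign borrowers 1227.0, domestic pension funds' purchases of foreign equities 1477.9, increase in resident deposits held at foreign banks 476.9, inward foreign direct investment in the manufacturing sector 1764.0.)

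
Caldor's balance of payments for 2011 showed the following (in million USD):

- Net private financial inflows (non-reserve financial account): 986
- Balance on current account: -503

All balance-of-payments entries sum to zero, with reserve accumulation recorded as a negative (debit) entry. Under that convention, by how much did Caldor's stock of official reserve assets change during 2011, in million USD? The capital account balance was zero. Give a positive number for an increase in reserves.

Official reserve transactions balance = -((-503) + 986) = -483
An accumulation of reserves is recorded as a debit (negative entry), so the change in the stock of reserves is the negative of that balance.
Change in official reserves = -(-483) = 483

483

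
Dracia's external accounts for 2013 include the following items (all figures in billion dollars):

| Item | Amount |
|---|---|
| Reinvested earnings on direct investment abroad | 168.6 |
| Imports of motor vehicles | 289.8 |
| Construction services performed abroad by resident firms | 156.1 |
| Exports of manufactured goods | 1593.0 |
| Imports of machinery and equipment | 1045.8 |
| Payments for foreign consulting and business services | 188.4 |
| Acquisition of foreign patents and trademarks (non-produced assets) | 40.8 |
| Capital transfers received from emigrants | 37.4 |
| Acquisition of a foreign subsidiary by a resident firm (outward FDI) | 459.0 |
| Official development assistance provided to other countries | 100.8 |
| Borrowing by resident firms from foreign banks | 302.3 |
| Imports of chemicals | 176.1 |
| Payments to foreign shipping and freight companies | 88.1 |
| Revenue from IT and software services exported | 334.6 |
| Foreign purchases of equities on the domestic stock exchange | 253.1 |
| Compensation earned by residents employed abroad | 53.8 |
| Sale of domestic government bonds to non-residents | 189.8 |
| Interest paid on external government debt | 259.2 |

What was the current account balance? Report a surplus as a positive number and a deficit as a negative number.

157.9

Goods: 1593.0 - 1045.8 - 176.1 - 289.8 = 81.3
Services: -188.4 + 334.6 - 88.1 + 156.1 = 214.2
Primary income: -259.2 + 168.6 + 53.8 = -36.8
Secondary income: -100.8
Current account = 81.3 + 214.2 + (-36.8) + (-100.8) = 157.9
(Excluded from the current account — capital account: acquisition of foreign patents and trademarks (non-produced assets) 40.8, capital transfers received from emigrants 37.4; financial account: acquisition of a foreign subsidiary by a resident firm (outward FDI) 459.0, borrowing by resident firms from foreign banks 302.3, foreign purchases of equities on the domestic stock exchange 253.1, sale of domestic government bonds to non-residents 189.8.)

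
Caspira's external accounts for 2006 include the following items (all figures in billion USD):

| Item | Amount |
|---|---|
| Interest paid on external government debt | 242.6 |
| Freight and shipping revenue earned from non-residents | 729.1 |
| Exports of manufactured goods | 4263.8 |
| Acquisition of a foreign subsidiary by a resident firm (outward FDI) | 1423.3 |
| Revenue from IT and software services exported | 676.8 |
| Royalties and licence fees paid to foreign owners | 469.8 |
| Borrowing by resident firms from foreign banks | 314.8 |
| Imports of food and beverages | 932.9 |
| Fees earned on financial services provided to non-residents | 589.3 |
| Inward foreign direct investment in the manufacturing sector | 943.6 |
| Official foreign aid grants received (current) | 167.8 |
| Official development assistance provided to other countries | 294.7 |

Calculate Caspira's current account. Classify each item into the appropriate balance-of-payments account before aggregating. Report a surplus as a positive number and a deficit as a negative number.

4486.8

Goods: 4263.8 - 932.9 = 3330.9
Services: 729.1 + 676.8 - 469.8 + 589.3 = 1525.4
Primary income: -242.6
Secondary income: 167.8 - 294.7 = -126.9
Current account = 3330.9 + 1525.4 + (-242.6) + (-126.9) = 4486.8
(Excluded from the current account — financial account: acquisition of a foreign subsidiary by a resident firm (outward FDI) 1423.3, borrowing by resident firms from foreign banks 314.8, inward foreign direct investment in the manufacturing sector 943.6.)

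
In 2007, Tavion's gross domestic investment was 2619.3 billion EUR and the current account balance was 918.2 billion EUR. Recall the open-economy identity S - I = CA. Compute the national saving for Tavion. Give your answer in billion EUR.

3537.5

S = I + CA = 2619.3 + 918.2 = 3537.5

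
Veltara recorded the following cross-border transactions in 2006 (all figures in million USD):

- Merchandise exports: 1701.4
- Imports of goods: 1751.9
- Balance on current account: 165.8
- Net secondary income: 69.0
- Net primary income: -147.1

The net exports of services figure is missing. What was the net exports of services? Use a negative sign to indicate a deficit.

294.4

Current account = goods balance + services balance + net primary income + net secondary income
Sum of the known components = -128.6
Net exports of services = CA - (known components) = 165.8 - (-128.6) = 294.4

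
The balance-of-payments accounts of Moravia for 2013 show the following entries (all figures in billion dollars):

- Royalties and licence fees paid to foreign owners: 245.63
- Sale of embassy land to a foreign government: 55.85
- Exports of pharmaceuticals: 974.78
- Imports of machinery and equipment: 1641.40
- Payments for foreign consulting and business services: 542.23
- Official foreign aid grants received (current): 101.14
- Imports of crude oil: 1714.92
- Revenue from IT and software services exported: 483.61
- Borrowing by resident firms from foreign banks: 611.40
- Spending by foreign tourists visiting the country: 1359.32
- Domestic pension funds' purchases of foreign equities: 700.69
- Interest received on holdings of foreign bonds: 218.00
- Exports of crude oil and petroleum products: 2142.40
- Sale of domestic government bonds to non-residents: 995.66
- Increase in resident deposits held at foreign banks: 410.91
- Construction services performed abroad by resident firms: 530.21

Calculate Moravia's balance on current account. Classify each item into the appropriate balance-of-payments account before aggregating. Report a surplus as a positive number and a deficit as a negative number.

1665.28

Goods: 974.78 + 2142.40 - 1714.92 - 1641.40 = -239.14
Services: 1359.32 + 530.21 - 542.23 - 245.63 + 483.61 = 1585.28
Primary income: 218.00
Secondary income: 101.14
Current account = (-239.14) + 1585.28 + 218.00 + 101.14 = 1665.28
(Excluded from the current account — capital account: sale of embassy land to a foreign government 55.85; financial account: borrowing by resident firms from foreign banks 611.40, domestic pension funds' purchases of foreign equities 700.69, sale of domestic government bonds to non-residents 995.66, increase in resident deposits held at foreign banks 410.91.)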